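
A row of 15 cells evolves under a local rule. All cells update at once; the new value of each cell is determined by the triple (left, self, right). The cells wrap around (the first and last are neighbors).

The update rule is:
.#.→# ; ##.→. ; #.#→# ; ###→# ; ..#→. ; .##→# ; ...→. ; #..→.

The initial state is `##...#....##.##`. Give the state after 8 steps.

#....#....#.###
.....#....#####
.....#....####.
.....#....###..
.....#....##...
.....#....#....
.....#....#....  (fixed point — unchanged through step 8)

.....#....#....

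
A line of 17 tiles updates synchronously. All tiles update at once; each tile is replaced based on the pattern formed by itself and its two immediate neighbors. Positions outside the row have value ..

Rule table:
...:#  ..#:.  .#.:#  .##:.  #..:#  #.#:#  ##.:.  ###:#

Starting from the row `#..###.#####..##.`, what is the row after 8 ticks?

##..#.#.###.#...#
..#.####.#.####.#
#.##.##.###.##.##
##..#..#.#.#..#..
..#.##.######.###
#.##..#.####.#.#.
##..#.##.##.#####
..#.##..#..#.###.

..#.##..#..#.###.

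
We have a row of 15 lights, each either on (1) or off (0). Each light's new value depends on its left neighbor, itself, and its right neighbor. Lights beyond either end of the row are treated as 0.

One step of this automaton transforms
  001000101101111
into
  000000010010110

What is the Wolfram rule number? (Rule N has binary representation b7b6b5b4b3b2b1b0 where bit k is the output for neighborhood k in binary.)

position 12: 111 → 1  (bit 7 = 1)
position 9: 110 → 0  (bit 6 = 0)
position 7: 101 → 1  (bit 5 = 1)
position 3: 100 → 0  (bit 4 = 0)
position 8: 011 → 0  (bit 3 = 0)
position 2: 010 → 0  (bit 2 = 0)
position 1: 001 → 0  (bit 1 = 0)
position 0: 000 → 0  (bit 0 = 0)
bits b7..b0 = 10100000 = 160

160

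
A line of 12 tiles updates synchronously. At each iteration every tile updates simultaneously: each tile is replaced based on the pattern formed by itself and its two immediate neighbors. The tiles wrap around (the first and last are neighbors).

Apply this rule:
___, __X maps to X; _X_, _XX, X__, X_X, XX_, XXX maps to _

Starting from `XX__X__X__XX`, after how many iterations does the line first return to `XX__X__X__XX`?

iteration 1: ___X__X__X__
iteration 2: XXX__X__X__X
iteration 3: ____X__X__X_
iteration 4: XXXX__X__X__
iteration 5: _____X__X__X
iteration 6: _XXXX__X__X_
iteration 7: X_____X__X__
iteration 8: __XXXX__X__X
iteration 9: _X_____X__X_
iteration 10: X__XXXX__X__
iteration 11: __X_____X__X
iteration 12: _X__XXXX__X_
iteration 13: X__X_____X__
iteration 14: __X__XXXX__X
iteration 15: _X__X_____X_
iteration 16: X__X__XXXX__
iteration 17: __X__X_____X
iteration 18: _X__X__XXXX_
iteration 19: X__X__X_____
iteration 20: __X__X__XXXX
iteration 21: _X__X__X____
iteration 22: X__X__X__XXX
iteration 23: __X__X__X___
iteration 24: XX__X__X__XX

24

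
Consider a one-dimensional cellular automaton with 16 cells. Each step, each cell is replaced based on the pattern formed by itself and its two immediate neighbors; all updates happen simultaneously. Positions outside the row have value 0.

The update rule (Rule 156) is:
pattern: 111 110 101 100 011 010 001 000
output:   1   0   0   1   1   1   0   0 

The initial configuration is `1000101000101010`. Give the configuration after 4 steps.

1010101010101010

step 1: 1100101100101011
step 2: 1010101010101010
step 3: 1010101010101011
step 4: 1010101010101010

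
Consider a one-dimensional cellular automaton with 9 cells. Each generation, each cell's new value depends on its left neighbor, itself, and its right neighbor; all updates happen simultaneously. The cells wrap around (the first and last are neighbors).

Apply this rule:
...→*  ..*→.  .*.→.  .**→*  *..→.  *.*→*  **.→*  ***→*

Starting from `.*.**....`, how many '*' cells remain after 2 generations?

7

generation 1: ..***.***
generation 2: ..*******
count of *: 7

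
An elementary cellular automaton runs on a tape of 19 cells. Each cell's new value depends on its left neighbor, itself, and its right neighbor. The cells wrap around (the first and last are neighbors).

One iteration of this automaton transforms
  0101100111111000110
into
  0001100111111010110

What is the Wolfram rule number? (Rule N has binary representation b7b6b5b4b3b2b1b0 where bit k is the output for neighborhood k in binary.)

201

position 8: 111 → 1  (bit 7 = 1)
position 4: 110 → 1  (bit 6 = 1)
position 2: 101 → 0  (bit 5 = 0)
position 5: 100 → 0  (bit 4 = 0)
position 3: 011 → 1  (bit 3 = 1)
position 1: 010 → 0  (bit 2 = 0)
position 0: 001 → 0  (bit 1 = 0)
position 14: 000 → 1  (bit 0 = 1)
bits b7..b0 = 11001001 = 201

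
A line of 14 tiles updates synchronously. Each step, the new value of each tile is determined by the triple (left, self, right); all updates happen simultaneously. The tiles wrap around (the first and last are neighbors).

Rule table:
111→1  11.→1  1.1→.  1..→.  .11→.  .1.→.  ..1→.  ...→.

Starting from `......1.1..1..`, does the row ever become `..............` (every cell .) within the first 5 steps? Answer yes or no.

yes

..............
all cells are . at step 1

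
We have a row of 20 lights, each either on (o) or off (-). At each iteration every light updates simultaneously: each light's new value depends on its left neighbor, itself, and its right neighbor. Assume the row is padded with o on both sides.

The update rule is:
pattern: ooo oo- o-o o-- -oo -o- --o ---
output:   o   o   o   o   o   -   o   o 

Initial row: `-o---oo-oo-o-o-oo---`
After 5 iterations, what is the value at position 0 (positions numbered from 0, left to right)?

o

iteration 1: o-ooooooooo-o-oooooo
iteration 2: oooooooooooo-ooooooo
iteration 3: oooooooooooooooooooo
iteration 4: oooooooooooooooooooo  (fixed point — unchanged through iteration 5)
position 0 holds o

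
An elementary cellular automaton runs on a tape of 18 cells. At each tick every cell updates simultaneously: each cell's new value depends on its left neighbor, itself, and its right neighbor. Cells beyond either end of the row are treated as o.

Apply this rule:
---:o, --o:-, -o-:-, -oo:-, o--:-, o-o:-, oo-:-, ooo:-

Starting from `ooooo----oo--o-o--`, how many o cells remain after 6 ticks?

12

tick 1: ------oo----------
tick 2: -oooo----oooooooo-
tick 3: ------oo----------  (repeats tick 1; period 2)
tick 6: -oooo----oooooooo-
count of o: 12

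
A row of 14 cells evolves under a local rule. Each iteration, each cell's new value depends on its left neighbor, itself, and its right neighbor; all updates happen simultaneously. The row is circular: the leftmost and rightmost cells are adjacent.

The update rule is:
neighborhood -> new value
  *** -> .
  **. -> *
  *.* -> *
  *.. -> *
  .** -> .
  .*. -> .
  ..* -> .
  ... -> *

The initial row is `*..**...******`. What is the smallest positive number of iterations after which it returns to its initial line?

14

**..***.......
.**...*******.
..***.......**
*...*******..*
***.......**..
..*******..**.
*.......**..**
*******..**...
......**..***.
*****..**...**
....**..***...
***..**...****
..**..***.....
*..**...******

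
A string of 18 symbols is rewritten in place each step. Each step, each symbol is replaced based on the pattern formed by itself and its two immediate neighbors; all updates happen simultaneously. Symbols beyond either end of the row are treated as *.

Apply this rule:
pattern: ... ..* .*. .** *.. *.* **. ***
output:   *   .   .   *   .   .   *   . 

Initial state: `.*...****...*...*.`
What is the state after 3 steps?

...********...*...

step 1: ...*.*..*.*...*...
step 2: .*..........*...*.
step 3: ...********...*...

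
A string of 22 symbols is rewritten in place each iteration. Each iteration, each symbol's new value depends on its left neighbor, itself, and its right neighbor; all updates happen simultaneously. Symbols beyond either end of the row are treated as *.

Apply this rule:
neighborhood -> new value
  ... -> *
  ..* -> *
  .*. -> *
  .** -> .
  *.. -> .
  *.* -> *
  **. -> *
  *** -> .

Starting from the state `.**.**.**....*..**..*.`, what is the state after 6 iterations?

.**...*.**...*.******.

iteration 1: *.**.**.*.****.*.*.***
iteration 2: **.**.****...******...
iteration 3: .**.**...*.**.....*.**
iteration 4: *.**.*.****.*.******..
iteration 5: **.****...****.....*.*
iteration 6: .**...*.**...*.******.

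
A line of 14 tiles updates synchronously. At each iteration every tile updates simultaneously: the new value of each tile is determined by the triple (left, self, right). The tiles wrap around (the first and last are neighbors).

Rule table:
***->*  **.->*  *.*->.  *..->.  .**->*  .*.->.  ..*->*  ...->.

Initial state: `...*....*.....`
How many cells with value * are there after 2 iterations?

2

iteration 1: ..*....*......
iteration 2: .*....*.......
count of *: 2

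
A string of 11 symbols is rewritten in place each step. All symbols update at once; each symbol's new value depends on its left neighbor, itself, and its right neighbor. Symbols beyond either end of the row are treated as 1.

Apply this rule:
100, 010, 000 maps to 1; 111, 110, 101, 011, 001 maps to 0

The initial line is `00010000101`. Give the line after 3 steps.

11111110000

11011110100
00000000110
11111110000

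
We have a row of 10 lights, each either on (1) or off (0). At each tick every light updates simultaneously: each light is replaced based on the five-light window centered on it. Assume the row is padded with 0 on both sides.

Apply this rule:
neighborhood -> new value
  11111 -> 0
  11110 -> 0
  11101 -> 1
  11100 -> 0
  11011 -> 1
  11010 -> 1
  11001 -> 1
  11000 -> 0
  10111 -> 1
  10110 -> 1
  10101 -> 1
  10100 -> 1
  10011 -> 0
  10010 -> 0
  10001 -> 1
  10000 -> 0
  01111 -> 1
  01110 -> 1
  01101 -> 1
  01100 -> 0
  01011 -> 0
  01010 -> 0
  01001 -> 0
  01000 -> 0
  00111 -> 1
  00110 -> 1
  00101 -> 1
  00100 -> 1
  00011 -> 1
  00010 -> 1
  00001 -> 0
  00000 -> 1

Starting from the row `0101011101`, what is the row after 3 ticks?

1101110001

1101011111
1111011000
1101110001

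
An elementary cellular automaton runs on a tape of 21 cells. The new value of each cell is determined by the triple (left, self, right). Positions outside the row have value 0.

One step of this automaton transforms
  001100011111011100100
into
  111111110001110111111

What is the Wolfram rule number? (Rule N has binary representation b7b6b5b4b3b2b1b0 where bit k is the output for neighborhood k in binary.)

127

position 8: 111 → 0  (bit 7 = 0)
position 3: 110 → 1  (bit 6 = 1)
position 12: 101 → 1  (bit 5 = 1)
position 4: 100 → 1  (bit 4 = 1)
position 2: 011 → 1  (bit 3 = 1)
position 18: 010 → 1  (bit 2 = 1)
position 1: 001 → 1  (bit 1 = 1)
position 0: 000 → 1  (bit 0 = 1)
bits b7..b0 = 01111111 = 127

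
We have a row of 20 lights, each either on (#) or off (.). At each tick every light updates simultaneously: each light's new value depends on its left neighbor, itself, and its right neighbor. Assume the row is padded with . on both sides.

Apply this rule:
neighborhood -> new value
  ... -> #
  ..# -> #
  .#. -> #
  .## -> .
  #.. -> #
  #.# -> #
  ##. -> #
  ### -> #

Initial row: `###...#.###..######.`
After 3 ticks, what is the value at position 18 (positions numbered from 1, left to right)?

.#######.####.######
#.#######.####.#####
##.#######.####.####
position 18 holds #

#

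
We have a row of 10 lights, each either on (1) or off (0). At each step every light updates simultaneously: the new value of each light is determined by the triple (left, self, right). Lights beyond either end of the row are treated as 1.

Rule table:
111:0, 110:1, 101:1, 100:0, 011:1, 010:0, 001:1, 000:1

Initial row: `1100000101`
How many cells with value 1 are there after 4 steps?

0101111011
1011001110
1111011011
0001111110
count of 1: 6

6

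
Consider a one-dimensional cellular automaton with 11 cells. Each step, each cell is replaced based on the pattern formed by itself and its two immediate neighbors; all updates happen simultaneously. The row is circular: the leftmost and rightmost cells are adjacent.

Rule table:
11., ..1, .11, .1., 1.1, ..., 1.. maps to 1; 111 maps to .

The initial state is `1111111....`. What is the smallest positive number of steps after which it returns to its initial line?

step 1: 1.....11111
step 2: 1111111....

2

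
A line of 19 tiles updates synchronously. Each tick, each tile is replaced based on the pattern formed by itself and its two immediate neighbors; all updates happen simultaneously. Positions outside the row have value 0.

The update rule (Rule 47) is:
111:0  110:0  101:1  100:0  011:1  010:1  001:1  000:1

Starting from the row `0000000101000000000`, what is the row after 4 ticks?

1111111111011111111
1000000000110000000
1011111111100111111
1110000000001100000

1110000000001100000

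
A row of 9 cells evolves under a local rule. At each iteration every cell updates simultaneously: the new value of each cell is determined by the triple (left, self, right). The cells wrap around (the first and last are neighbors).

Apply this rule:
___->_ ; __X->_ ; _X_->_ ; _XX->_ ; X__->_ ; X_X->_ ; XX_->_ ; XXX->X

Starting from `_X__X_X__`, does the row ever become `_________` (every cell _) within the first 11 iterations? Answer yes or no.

iteration 1: _________
all cells are _ at iteration 1

yes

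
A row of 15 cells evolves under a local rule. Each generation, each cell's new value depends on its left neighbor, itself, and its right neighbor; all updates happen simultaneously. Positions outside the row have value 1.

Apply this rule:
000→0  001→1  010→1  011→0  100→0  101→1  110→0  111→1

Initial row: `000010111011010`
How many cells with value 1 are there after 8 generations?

000111010100111
001010111101011
011111011011101
101110100101010
010101101111111
111110010111111
111100111011111
111001010101111
count of 1: 10

10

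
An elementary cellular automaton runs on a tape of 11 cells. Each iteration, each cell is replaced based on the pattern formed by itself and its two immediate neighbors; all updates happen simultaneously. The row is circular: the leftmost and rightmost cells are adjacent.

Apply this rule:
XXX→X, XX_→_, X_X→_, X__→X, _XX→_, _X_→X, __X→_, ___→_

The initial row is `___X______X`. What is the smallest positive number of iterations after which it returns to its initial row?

X__XX_____X
_X___X_____
_XX__XX____
___X___X___
___XX__XX__
_____X___X_
_____XX__XX
X______X___
XX_____XX__
__X______X_
__XX_____XX
X___X______
XX__XX_____
__X___X____
__XX__XX___
____X___X__
____XX__XX_
______X___X
X_____XX__X
_X______X__
_XX_____XX_
___X______X

22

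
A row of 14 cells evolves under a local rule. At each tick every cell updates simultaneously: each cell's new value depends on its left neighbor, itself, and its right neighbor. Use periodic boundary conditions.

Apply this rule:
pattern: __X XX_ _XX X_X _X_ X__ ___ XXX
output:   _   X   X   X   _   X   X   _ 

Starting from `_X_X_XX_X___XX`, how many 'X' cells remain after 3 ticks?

9

X_X_XXXX_XX_XX
XX_XX__XXXXXX_
XXXXXX_X____XX
count of X: 9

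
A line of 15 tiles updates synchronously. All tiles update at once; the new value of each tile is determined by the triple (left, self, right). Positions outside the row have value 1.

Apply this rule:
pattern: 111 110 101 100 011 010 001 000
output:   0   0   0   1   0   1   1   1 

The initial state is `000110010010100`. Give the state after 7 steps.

111001111110111
000110000000000
111001111111111
000110000000000  (repeats step 2; period 2)
step 7: 111001111111111

111001111111111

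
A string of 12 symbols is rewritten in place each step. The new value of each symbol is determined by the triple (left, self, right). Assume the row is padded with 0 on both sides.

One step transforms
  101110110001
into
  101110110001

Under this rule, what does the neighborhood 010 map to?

At position 0 the neighborhood is 010; the next row has 1 there.

1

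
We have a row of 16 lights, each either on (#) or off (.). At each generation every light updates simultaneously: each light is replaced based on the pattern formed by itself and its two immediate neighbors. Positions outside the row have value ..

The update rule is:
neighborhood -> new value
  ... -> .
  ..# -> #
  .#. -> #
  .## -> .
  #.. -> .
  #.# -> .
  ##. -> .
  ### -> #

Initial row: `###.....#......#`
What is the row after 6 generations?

..#......#......

.#.....##.....##
##....#......#..
.....##.....##..
....#......#....
...##.....##....
..#......#......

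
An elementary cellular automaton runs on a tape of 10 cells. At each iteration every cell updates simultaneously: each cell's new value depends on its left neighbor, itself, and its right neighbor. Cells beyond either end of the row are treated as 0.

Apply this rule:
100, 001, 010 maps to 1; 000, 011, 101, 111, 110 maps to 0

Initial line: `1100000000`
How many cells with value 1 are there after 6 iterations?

3

0010000000
0111000000
1000100000
1101110000
0000001000
0000011100
count of 1: 3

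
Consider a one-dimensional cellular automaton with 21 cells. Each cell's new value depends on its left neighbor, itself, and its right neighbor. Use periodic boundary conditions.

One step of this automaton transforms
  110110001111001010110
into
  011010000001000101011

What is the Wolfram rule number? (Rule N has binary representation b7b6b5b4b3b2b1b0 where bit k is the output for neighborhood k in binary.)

96

position 9: 111 → 0  (bit 7 = 0)
position 1: 110 → 1  (bit 6 = 1)
position 2: 101 → 1  (bit 5 = 1)
position 5: 100 → 0  (bit 4 = 0)
position 0: 011 → 0  (bit 3 = 0)
position 14: 010 → 0  (bit 2 = 0)
position 7: 001 → 0  (bit 1 = 0)
position 6: 000 → 0  (bit 0 = 0)
bits b7..b0 = 01100000 = 96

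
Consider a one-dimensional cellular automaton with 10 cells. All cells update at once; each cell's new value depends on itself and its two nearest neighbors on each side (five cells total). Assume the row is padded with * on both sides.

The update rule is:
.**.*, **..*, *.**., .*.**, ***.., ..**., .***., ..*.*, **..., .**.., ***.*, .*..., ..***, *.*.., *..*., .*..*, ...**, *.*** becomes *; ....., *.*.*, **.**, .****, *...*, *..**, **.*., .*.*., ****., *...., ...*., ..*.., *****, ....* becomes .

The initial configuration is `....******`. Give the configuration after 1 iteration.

*..**.....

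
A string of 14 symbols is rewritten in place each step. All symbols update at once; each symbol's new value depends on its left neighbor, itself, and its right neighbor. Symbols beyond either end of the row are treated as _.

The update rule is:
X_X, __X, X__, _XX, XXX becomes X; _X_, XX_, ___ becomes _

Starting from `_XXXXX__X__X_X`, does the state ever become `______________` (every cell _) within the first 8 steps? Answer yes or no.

no

step 1: XXXXX_XX_XX_X_
step 2: XXXX_XX_XX_X_X
step 3: XXX_XX_XX_X_X_
step 4: XX_XX_XX_X_X_X
step 5: X_XX_XX_X_X_X_
step 6: _XX_XX_X_X_X_X
step 7: XX_XX_X_X_X_X_
step 8: X_XX_X_X_X_X_X
step 8 is X_XX_X_X_X_X_X, still not uniform _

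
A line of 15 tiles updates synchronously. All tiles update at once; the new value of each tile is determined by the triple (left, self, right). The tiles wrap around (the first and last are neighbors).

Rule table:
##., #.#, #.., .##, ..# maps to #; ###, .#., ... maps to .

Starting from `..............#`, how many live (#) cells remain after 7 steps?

#............#.
.#..........#.#
#.#........#.#.
.#.#......#.#.#
#.#.#....#.#.#.
.#.#.#..#.#.#.#
#.#.#.##.#.#.#.
count of #: 8

8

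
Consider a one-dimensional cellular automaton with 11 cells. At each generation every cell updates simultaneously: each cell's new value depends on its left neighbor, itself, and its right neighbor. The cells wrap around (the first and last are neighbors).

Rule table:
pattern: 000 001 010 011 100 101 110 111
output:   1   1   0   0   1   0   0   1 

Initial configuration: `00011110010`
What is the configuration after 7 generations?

11101101101
11000000000
00111111111
11011111110
00001111100
11110111011
11100010001

11100010001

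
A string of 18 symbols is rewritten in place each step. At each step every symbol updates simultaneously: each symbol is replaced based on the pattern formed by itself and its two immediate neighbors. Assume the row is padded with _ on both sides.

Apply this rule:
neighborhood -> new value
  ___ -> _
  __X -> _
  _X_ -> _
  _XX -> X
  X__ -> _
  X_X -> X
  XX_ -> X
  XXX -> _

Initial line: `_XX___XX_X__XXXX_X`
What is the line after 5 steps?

_XX___XXX___X__XX_
_XX___X_X______XX_
_XX____X_______XX_
_XX____________XX_
_XX____________XX_

_XX____________XX_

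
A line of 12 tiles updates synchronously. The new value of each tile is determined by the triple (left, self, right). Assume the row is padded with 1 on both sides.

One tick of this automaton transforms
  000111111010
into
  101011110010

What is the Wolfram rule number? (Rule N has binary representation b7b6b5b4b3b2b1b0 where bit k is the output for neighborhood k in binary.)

150

position 4: 111 → 1  (bit 7 = 1)
position 8: 110 → 0  (bit 6 = 0)
position 9: 101 → 0  (bit 5 = 0)
position 0: 100 → 1  (bit 4 = 1)
position 3: 011 → 0  (bit 3 = 0)
position 10: 010 → 1  (bit 2 = 1)
position 2: 001 → 1  (bit 1 = 1)
position 1: 000 → 0  (bit 0 = 0)
bits b7..b0 = 10010110 = 150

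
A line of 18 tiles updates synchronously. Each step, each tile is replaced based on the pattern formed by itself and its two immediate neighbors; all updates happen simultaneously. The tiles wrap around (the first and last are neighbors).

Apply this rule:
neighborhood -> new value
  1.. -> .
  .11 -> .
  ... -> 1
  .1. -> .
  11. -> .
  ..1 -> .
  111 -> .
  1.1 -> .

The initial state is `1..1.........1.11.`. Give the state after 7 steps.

step 1: .....1111111......
step 2: 1111.........11111
step 3: .....1111111......  (repeats step 1; period 2)
step 7: .....1111111......

.....1111111......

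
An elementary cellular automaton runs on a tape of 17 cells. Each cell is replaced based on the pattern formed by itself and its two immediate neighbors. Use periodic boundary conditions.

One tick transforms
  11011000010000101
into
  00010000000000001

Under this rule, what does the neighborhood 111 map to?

0

At position 0 the neighborhood is 111; the next row has 0 there.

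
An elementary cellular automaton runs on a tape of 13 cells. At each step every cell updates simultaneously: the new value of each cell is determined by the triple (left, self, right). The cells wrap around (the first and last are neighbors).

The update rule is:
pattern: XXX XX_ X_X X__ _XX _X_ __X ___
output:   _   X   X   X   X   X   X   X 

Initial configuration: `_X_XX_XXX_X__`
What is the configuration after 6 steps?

XXXXXXX_XXXXX
______XXX____
XXXXXXX_XXXXX  (repeats step 1; period 2)
step 6: ______XXX____

______XXX____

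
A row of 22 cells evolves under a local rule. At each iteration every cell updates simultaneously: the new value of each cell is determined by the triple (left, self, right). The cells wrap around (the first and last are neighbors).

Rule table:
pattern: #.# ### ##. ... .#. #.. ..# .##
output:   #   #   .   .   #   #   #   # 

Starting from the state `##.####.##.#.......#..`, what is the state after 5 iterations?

#.####.##.###.....####
.####.##.###.#...#####
####.##.###.###.#####.
###.##.###.###.#####.#
##.##.###.###.#####.##

##.##.###.###.#####.##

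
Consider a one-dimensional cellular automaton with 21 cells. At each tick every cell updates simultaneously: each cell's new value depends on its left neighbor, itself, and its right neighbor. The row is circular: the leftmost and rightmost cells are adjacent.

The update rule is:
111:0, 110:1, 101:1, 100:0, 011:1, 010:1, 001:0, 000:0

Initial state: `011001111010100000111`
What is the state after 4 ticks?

001001001000100000111

tick 1: 111001001111100000101
tick 2: 001001001000100000111
tick 3: 001001001000100000101
tick 4: 001001001000100000111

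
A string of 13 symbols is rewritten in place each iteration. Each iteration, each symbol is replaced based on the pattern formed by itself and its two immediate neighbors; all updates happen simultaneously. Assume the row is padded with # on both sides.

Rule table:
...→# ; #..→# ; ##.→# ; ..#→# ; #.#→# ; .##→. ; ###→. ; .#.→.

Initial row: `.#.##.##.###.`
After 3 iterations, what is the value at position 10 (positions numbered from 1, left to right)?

#.#.##.##..##
##.#.##.###..
.##.#.##..###
position 10 holds .

.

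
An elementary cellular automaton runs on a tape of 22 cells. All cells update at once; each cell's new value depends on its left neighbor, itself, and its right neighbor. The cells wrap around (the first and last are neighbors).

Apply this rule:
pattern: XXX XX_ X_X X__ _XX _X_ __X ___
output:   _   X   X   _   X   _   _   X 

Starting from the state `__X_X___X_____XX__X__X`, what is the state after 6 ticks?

__XX_XX__X_X__X__XXXX_

___X__X___XXX_XX______
XX______X_X_XXXX_XXXXX
_X_XXXX__X_XX__XXX____
__XX__X___XXX__X_X_XXX
__XX____X_X_X___X_XX_X
__XX_XX__X_X__X__XXXX_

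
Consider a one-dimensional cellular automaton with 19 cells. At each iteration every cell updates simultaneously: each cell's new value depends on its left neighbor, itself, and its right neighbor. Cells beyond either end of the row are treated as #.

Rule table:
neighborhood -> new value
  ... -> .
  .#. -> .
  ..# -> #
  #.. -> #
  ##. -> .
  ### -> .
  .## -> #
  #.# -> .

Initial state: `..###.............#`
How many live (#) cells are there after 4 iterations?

8

iteration 1: ###..#...........##
iteration 2: ...##.#.........##.
iteration 3: #.##...#.......##..
iteration 4: ..#.#.#.#.....##.##
count of #: 8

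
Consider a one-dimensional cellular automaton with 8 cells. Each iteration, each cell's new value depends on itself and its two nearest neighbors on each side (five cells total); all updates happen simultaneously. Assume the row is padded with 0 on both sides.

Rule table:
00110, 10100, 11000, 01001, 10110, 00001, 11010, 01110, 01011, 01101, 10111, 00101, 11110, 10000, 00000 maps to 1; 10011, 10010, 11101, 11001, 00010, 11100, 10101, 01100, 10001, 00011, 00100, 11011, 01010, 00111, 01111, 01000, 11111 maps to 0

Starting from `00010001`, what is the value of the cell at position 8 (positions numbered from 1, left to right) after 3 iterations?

0

11000000
10111111
11100010
position 8 holds 0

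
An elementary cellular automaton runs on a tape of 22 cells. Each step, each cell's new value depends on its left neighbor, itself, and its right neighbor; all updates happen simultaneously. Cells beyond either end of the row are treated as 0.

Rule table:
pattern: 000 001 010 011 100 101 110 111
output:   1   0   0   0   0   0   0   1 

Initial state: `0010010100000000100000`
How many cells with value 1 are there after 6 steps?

step 1: 1000000001111110001111
step 2: 0011111100111100100110
step 3: 1001111000011000000000
step 4: 0000110011000011111111
step 5: 1110000000011001111110
step 6: 0100111111000000111100
count of 1: 11

11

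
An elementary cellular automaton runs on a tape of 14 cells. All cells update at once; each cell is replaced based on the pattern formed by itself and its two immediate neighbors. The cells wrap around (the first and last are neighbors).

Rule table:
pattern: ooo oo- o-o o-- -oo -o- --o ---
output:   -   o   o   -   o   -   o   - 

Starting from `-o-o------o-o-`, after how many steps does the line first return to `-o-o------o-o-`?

14

o-o------o-o--
-o------o-o--o
o------o-o--o-
------o-o--o-o
-----o-o--o-o-
----o-o--o-o--
---o-o--o-o---
--o-o--o-o----
-o-o--o-o-----
o-o--o-o------
-o--o-o------o
o--o-o------o-
--o-o------o-o
-o-o------o-o-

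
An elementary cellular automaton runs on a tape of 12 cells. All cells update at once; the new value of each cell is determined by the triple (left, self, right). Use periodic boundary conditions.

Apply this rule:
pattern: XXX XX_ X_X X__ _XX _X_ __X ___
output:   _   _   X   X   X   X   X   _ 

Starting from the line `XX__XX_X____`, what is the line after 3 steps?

XX_XXX_XXX__

X_XXX_XXX__X
_XX__XX__XXX
XX_XXX_XXX__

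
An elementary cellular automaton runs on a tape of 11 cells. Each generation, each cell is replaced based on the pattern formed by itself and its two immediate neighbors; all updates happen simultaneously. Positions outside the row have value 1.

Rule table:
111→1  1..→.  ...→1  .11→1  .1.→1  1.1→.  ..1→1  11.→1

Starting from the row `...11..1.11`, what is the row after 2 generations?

.1111.11.11
.1111.11.11

.1111.11.11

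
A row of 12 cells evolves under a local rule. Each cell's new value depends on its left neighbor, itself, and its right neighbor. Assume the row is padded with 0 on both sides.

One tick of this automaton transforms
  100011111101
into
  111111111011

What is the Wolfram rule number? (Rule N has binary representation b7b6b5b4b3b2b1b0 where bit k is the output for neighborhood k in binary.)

191

position 5: 111 → 1  (bit 7 = 1)
position 9: 110 → 0  (bit 6 = 0)
position 10: 101 → 1  (bit 5 = 1)
position 1: 100 → 1  (bit 4 = 1)
position 4: 011 → 1  (bit 3 = 1)
position 0: 010 → 1  (bit 2 = 1)
position 3: 001 → 1  (bit 1 = 1)
position 2: 000 → 1  (bit 0 = 1)
bits b7..b0 = 10111111 = 191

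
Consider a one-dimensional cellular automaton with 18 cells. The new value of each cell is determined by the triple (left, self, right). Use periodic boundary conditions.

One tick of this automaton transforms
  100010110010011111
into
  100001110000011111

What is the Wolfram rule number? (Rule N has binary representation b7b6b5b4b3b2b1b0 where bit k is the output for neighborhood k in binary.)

position 14: 111 → 1  (bit 7 = 1)
position 0: 110 → 1  (bit 6 = 1)
position 5: 101 → 1  (bit 5 = 1)
position 1: 100 → 0  (bit 4 = 0)
position 6: 011 → 1  (bit 3 = 1)
position 4: 010 → 0  (bit 2 = 0)
position 3: 001 → 0  (bit 1 = 0)
position 2: 000 → 0  (bit 0 = 0)
bits b7..b0 = 11101000 = 232

232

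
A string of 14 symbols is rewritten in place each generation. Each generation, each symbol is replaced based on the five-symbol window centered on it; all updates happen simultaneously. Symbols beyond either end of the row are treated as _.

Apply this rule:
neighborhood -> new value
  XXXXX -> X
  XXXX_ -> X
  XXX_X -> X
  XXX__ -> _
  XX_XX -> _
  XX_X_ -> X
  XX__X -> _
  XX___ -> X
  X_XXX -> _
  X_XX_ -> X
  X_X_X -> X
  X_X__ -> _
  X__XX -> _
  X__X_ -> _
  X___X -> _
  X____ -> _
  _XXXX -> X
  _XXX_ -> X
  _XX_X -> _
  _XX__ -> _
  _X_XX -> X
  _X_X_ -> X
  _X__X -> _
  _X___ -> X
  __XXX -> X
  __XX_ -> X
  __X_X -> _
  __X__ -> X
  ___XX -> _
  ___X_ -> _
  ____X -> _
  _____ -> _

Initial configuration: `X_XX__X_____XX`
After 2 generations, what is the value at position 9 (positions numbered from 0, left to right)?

generation 1: _XX___XX____X_
generation 2: _X_X__X_X___XX
position 9 holds _

_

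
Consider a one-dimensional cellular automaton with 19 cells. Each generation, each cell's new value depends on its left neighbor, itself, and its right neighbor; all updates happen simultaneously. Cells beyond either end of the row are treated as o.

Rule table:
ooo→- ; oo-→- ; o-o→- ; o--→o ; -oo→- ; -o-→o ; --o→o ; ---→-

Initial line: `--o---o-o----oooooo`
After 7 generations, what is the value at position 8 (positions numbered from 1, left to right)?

-

generation 1: oooo-oo-oo--o------
generation 2: ----------oooo----o
generation 3: o--------o----o--o-
generation 4: -o------ooo--ooooo-
generation 5: -oo----o---oo------
generation 6: ---o--ooo-o--o----o
generation 7: o-oooo----ooooo--o-
position 8 holds -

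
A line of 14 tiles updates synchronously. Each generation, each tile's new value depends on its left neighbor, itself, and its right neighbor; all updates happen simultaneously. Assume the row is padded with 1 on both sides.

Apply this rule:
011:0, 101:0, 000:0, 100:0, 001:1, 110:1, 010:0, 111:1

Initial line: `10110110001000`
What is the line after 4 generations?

10010010001001

10010010010001
10100100100010
10001001000100
10010010001001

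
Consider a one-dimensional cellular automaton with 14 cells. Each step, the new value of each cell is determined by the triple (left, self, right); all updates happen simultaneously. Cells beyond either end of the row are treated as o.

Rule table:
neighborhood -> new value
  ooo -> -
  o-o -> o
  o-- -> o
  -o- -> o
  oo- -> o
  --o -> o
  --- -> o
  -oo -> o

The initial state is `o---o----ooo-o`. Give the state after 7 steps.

oooooooooo-ooo

oooooooooo-ooo
---------ooo--
oooooooooo-ooo  (repeats step 1; period 2)
step 7: oooooooooo-ooo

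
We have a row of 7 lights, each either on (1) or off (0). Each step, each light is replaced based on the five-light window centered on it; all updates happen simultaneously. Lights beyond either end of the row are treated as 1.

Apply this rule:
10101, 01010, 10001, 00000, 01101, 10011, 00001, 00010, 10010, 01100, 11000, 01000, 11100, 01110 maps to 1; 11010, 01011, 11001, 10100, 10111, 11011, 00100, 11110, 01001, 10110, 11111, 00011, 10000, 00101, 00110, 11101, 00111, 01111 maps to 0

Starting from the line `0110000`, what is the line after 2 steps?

0011010
0101010

0101010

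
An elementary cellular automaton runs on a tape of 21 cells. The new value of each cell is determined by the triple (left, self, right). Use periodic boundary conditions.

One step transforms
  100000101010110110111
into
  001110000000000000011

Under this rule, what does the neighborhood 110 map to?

0

At position 0 the neighborhood is 110; the next row has 0 there.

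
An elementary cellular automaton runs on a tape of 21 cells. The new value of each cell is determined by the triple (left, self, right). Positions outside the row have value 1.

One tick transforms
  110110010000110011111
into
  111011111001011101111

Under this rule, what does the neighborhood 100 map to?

1

At position 5 the neighborhood is 100; the next row has 1 there.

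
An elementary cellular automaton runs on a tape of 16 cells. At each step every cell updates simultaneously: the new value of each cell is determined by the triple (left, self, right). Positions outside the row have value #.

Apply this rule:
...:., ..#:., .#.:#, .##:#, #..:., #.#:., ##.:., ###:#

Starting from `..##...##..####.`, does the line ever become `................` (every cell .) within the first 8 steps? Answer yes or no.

..#....#...###..
..#....#...##...
..#....#...#....
..#....#...#....  (fixed point — unchanged through step 8)
step 8 is ..#....#...#...., still not uniform .

no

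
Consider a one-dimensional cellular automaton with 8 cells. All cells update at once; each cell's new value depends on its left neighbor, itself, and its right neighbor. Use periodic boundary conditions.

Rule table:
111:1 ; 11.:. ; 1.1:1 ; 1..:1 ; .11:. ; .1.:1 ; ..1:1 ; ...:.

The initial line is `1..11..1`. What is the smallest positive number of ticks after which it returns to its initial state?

.11..11.
1..11..1

2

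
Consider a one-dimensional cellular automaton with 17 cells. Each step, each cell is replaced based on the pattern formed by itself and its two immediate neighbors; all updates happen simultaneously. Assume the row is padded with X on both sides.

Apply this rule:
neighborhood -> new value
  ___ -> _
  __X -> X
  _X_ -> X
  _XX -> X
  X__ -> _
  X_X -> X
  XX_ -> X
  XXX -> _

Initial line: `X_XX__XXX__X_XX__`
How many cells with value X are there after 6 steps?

XXXX_XX_X_XXXXX_X
___XXXXXXXX___XXX
__XX______X__XX__
_XXX_____XX_XXX_X
XX_X____XXXXX_XXX
_XXX___XX___XXX__
count of X: 8

8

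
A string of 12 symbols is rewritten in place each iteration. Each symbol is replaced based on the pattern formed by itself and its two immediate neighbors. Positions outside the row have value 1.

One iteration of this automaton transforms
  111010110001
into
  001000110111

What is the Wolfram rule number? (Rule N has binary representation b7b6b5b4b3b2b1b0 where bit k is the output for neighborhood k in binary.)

position 0: 111 → 0  (bit 7 = 0)
position 2: 110 → 1  (bit 6 = 1)
position 3: 101 → 0  (bit 5 = 0)
position 8: 100 → 0  (bit 4 = 0)
position 6: 011 → 1  (bit 3 = 1)
position 4: 010 → 0  (bit 2 = 0)
position 10: 001 → 1  (bit 1 = 1)
position 9: 000 → 1  (bit 0 = 1)
bits b7..b0 = 01001011 = 75

75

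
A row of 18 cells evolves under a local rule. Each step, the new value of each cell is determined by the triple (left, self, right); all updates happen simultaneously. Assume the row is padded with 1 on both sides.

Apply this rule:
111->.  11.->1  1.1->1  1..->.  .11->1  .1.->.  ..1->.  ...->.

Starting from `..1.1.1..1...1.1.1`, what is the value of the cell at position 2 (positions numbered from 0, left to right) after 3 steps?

...1.1........1.11
....1..........11.
...............111
position 2 holds .

.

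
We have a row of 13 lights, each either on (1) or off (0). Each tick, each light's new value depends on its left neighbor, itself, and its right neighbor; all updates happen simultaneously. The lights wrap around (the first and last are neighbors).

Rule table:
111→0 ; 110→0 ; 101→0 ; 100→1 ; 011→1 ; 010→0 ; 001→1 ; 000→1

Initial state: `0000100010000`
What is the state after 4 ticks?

0000001000100

1111011101111
0000010001000
1111101110111
0000001000100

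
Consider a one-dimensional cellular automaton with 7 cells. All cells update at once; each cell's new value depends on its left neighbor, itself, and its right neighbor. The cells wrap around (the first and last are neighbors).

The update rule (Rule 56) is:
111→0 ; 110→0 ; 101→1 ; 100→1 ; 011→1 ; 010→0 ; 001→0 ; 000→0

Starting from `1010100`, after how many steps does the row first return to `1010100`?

0101010
0010101
1001010
0100101
1010010
0101001
1010100

7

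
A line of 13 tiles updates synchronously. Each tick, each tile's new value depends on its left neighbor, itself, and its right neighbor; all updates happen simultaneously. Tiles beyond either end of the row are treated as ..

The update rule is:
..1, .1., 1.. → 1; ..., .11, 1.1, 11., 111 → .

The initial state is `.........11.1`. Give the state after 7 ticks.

..1.......1..

........1...1
.......111.11
......1......
.....111.....
....1...1....
...111.111...
..1.......1..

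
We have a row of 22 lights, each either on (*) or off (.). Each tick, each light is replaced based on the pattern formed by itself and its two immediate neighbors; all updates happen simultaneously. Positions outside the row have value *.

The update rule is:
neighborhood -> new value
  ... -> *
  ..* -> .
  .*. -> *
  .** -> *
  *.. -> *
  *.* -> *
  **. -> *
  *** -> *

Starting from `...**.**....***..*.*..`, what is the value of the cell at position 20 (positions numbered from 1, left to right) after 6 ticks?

**.********.****.****.
**********************
**********************  (fixed point — unchanged through tick 6)
position 20 holds *

*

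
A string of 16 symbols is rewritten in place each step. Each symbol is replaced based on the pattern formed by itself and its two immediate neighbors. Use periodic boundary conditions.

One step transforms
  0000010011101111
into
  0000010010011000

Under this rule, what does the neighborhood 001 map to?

0

At position 4 the neighborhood is 001; the next row has 0 there.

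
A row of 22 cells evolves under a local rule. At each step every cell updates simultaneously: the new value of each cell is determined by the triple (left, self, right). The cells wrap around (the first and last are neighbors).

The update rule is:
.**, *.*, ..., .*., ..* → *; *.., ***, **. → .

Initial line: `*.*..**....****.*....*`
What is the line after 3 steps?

.**.**..****...**.****
**.**..**....***.**...
*.**..**..****..**..**

*.**..**..****..**..**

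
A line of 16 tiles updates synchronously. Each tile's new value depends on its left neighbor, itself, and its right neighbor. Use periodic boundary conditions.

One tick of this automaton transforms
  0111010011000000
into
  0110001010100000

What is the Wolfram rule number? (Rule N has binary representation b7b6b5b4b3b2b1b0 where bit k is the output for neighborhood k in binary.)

position 2: 111 → 1  (bit 7 = 1)
position 3: 110 → 0  (bit 6 = 0)
position 4: 101 → 0  (bit 5 = 0)
position 6: 100 → 1  (bit 4 = 1)
position 1: 011 → 1  (bit 3 = 1)
position 5: 010 → 0  (bit 2 = 0)
position 0: 001 → 0  (bit 1 = 0)
position 11: 000 → 0  (bit 0 = 0)
bits b7..b0 = 10011000 = 152

152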